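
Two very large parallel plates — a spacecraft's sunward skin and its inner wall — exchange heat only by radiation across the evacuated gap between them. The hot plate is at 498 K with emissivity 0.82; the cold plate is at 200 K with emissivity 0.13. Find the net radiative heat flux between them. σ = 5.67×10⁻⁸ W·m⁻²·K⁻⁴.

q ≈ 429 W/m²

For two infinite grey parallel plates, q = σ(T₁⁴ − T₂⁴)/(1/ε₁ + 1/ε₂ − 1).
T₁⁴ − T₂⁴ = 6.151×10¹⁰ − 1.600×10⁹ = 5.991×10¹⁰ K⁴.
1/ε₁ + 1/ε₂ − 1 = 1.220 + 7.692 − 1 = 7.912.
q = 5.67×10⁻⁸ × 5.991×10¹⁰ / 7.912.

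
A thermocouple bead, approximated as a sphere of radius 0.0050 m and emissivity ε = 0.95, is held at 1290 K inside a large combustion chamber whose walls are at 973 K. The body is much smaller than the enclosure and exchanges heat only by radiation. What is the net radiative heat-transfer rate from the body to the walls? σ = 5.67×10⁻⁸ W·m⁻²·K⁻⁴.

For a small grey body in a large enclosure: P_net = εσA(T_body⁴ − T_wall⁴).
A = 4πr² = 3.142×10⁻⁴ m²; T_body⁴ − T_wall⁴ = 2.769×10¹² − 8.963×10¹¹ = 1.873×10¹² K⁴.
|P_net| = 0.95·5.67×10⁻⁸·3.142×10⁻⁴·1.873×10¹².

P_net ≈ 31.7 W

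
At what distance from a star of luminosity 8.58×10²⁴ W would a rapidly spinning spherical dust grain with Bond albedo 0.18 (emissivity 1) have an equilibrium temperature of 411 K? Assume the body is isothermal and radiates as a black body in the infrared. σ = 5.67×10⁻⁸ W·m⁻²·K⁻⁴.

For an isothermal black-emitting sphere, (1−a)S·πr² = σ·4πr²·T⁴ ⇒ S = 4σT⁴/(1−a).
S = 4·5.67×10⁻⁸·(411)⁴/0.820 = 7892 W/m².
Flux falls as S = L/(4πd²), so d = √(L/(4πS)) = √(8.58×10²⁴/(4π·7892)).

d ≈ 9.30×10⁹ m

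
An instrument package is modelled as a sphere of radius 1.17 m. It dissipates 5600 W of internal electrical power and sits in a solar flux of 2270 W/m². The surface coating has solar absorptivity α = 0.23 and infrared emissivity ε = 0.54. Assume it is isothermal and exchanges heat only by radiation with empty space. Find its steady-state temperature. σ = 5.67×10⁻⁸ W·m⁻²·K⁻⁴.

T ≈ 349 K

At steady state, absorbed solar power + internal power = radiated power.
Absorbed: α·S·A_cross = 0.23·2270·4.301 = 2245 W (cross-section πr²).
Total input = 2245 + 5600 = 7845 W.
Radiated: εσ·A_surf·T⁴ with A_surf = 4πr² = 17.20 m².
T⁴ = 7845/(0.54·5.67×10⁻⁸·17.20) = 1.490×10¹⁰ K⁴.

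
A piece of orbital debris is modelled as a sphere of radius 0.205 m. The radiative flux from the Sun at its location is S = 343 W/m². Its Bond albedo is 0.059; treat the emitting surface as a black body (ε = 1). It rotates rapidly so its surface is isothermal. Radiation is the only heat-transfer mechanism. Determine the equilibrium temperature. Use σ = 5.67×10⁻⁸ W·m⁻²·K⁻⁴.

T ≈ 194 K

At equilibrium, absorbed power = emitted power.
Absorbing cross-section = πr² = 0.1320 m²; emitting surface = 4πr² = 0.5281 m² (ratio 4).
(1−a)S·A_cross = εσ·A_surf·T⁴  ⇒  T⁴ = (1−a)S/(4σ).
T⁴ = 0.941·343/(4·5.67×10⁻⁸) = 1.423×10⁹ K⁴.
T = (1.423×10⁹)^(1/4).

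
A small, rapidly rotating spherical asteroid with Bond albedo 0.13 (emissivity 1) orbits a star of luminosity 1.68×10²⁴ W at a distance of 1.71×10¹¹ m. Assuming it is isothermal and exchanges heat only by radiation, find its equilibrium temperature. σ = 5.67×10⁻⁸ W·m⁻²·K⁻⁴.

T ≈ 64.7 K

First find the stellar flux at distance d: S = L/(4πd²) = 1.68×10²⁴/(4π·(1.71×10¹¹)²) = 4.572 W/m².
For an isothermal sphere, absorbed (1−a)S·πr² = emitted σ·4πr²·T⁴, so T⁴ = (1−a)S/(4σ).
T⁴ = 0.870·4.572/(4·5.67×10⁻⁸) = 1.754×10⁷ K⁴.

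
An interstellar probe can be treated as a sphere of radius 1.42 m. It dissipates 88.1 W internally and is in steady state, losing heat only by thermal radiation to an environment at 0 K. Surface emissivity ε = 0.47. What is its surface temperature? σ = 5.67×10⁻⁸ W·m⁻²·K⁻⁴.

T ≈ 107 K

Steady state: internal power = radiated power, P = εσA T⁴.
Radiating area A = 4πr² = 25.34 m².
T⁴ = P/(εσA) = 88.1/(0.47·5.67×10⁻⁸·25.34) = 1.305×10⁸ K⁴.
T = (1.305×10⁸)^(1/4).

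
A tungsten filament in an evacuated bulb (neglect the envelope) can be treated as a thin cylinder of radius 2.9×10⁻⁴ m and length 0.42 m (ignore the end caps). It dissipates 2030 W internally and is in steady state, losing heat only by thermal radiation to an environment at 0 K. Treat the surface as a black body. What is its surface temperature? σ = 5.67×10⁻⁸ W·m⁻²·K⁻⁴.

T ≈ 2620 K

Steady state: internal power = radiated power, P = εσA T⁴.
Radiating area A = 2πrL = 7.653×10⁻⁴ m².
T⁴ = P/(εσA) = 2030/(1.0·5.67×10⁻⁸·7.653×10⁻⁴) = 4.678×10¹³ K⁴.
T = (4.678×10¹³)^(1/4).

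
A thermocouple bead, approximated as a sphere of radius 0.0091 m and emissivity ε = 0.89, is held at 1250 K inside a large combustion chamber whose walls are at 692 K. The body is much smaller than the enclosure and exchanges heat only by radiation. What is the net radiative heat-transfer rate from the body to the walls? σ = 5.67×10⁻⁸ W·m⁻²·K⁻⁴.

For a small grey body in a large enclosure: P_net = εσA(T_body⁴ − T_wall⁴).
A = 4πr² = 0.001041 m²; T_body⁴ − T_wall⁴ = 2.441×10¹² − 2.293×10¹¹ = 2.212×10¹² K⁴.
|P_net| = 0.89·5.67×10⁻⁸·0.001041·2.212×10¹².

P_net ≈ 116 W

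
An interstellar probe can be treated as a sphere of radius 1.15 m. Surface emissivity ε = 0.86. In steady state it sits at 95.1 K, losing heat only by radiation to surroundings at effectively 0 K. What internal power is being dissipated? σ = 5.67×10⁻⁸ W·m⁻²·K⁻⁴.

Steady state: P = εσA T⁴.
A = 4πr² = 16.62 m²; T⁴ = (95.1)⁴ = 8.179×10⁷ K⁴.
P = 0.86 × 5.67×10⁻⁸ × 16.62 × 8.179×10⁷.

P ≈ 66.3 W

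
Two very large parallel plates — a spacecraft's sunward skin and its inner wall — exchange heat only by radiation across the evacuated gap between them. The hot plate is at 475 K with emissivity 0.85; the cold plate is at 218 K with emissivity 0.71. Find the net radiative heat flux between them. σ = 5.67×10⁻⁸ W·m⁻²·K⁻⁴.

q ≈ 1740 W/m²

For two infinite grey parallel plates, q = σ(T₁⁴ − T₂⁴)/(1/ε₁ + 1/ε₂ − 1).
T₁⁴ − T₂⁴ = 5.091×10¹⁰ − 2.259×10⁹ = 4.865×10¹⁰ K⁴.
1/ε₁ + 1/ε₂ − 1 = 1.176 + 1.408 − 1 = 1.585.
q = 5.67×10⁻⁸ × 4.865×10¹⁰ / 1.585.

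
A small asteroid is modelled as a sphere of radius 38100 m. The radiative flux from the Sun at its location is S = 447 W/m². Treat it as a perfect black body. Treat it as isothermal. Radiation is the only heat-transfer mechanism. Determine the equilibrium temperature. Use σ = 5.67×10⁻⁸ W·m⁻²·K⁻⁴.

T ≈ 211 K

At equilibrium, absorbed power = emitted power.
Absorbing cross-section = πr² = 4.560×10⁹ m²; emitting surface = 4πr² = 1.824×10¹⁰ m² (ratio 4).
S·A_cross = εσ·A_surf·T⁴  ⇒  T⁴ = S/(4σ).
T⁴ = 1.00·447/(4·5.67×10⁻⁸) = 1.971×10⁹ K⁴.
T = (1.971×10⁹)^(1/4).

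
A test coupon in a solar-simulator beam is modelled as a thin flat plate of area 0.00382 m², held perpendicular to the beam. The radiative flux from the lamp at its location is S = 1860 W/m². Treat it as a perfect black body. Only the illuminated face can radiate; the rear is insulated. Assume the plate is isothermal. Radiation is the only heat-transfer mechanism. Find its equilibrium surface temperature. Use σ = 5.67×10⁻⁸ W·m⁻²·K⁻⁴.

T ≈ 426 K

At equilibrium, absorbed power = emitted power.
Absorbing cross-section = A = 0.003820 m²; emitting surface = A = 0.003820 m² (ratio 1).
S·A_cross = εσ·A_surf·T⁴  ⇒  T⁴ = S/(1σ).
T⁴ = 1.00·1860/(1·5.67×10⁻⁸) = 3.280×10¹⁰ K⁴.
T = (3.280×10¹⁰)^(1/4).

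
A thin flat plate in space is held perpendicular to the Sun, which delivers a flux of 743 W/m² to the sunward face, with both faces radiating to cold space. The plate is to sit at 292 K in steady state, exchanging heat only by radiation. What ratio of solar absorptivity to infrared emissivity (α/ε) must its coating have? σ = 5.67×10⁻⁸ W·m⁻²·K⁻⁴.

Balance: αS·A = εσ·2A·T⁴ ⇒ α/ε = 2σT⁴/S.
α/ε = 2·5.67×10⁻⁸·(292)⁴/743 = 2·5.67×10⁻⁸·7.270×10⁹/743.

α/ε ≈ 1.11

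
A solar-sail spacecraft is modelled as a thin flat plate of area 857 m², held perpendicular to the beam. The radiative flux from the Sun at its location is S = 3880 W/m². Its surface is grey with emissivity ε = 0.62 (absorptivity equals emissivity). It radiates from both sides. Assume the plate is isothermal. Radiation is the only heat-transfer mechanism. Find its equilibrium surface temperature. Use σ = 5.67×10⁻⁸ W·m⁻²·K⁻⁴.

At equilibrium, absorbed power = emitted power.
Absorbing cross-section = A = 857.0 m²; emitting surface = 2A = 1714 m² (ratio 2).
εS·A_cross = εσ·A_surf·T⁴  ⇒  T⁴ = S/(2σ)   (ε cancels).
T⁴ = 3880/(2·5.67×10⁻⁸) = 3.422×10¹⁰ K⁴.
T = (3.422×10¹⁰)^(1/4).

T ≈ 430 K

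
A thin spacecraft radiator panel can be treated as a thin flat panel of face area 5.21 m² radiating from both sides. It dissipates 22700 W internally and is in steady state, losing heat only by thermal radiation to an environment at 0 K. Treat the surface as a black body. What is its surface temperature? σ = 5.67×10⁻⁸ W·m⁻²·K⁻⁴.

Steady state: internal power = radiated power, P = εσA T⁴.
Radiating area A = 2·5.21 = 10.42 m².
T⁴ = P/(εσA) = 22700/(1.0·5.67×10⁻⁸·10.42) = 3.842×10¹⁰ K⁴.
T = (3.842×10¹⁰)^(1/4).

T ≈ 443 K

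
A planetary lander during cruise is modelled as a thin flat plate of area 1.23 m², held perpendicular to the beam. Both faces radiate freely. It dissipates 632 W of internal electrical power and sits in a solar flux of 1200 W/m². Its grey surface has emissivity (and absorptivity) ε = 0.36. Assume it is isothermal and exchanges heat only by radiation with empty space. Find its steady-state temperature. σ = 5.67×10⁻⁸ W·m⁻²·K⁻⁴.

T ≈ 390 K

At steady state, absorbed solar power + internal power = radiated power.
Absorbed: α·S·A_cross = 0.36·1200·1.230 = 531.4 W (cross-section A).
Total input = 531.4 + 632 = 1163 W.
Radiated: εσ·A_surf·T⁴ with A_surf = 2A = 2.460 m².
T⁴ = 1163/(0.36·5.67×10⁻⁸·2.460) = 2.317×10¹⁰ K⁴.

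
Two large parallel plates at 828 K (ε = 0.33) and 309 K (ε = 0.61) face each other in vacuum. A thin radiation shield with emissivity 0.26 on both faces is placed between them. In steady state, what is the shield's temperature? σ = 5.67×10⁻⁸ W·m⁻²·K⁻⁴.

T_s ≈ 676 K

In steady state the net flux on the hot side equals that on the cold side.
σ(T₁⁴−T_s⁴)/D₁ = σ(T_s⁴−T₂⁴)/D₂, with D₁ = 1/ε₁+1/ε_s−1 = 5.876, D₂ = 1/ε_s+1/ε₂−1 = 4.485.
Solve for T_s⁴: T_s⁴ = (D₂·T₁⁴ + D₁·T₂⁴)/(D₁+D₂) = 2.086×10¹¹ K⁴.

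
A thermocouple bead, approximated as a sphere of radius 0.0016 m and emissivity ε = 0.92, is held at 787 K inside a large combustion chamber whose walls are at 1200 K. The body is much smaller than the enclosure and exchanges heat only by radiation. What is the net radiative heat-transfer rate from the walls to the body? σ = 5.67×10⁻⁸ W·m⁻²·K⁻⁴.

For a small grey body in a large enclosure: P_net = εσA(T_body⁴ − T_wall⁴).
A = 4πr² = 3.217×10⁻⁵ m²; T_body⁴ − T_wall⁴ = 3.836×10¹¹ − 2.074×10¹² = -1.690×10¹² K⁴.
|P_net| = 0.92·5.67×10⁻⁸·3.217×10⁻⁵·1.690×10¹².

P_net ≈ 2.84 W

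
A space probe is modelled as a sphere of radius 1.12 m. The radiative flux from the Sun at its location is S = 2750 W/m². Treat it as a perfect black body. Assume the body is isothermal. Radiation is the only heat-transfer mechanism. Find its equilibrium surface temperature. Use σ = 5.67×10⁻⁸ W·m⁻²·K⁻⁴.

At equilibrium, absorbed power = emitted power.
Absorbing cross-section = πr² = 3.941 m²; emitting surface = 4πr² = 15.76 m² (ratio 4).
S·A_cross = εσ·A_surf·T⁴  ⇒  T⁴ = S/(4σ).
T⁴ = 1.00·2750/(4·5.67×10⁻⁸) = 1.213×10¹⁰ K⁴.
T = (1.213×10¹⁰)^(1/4).

T ≈ 332 K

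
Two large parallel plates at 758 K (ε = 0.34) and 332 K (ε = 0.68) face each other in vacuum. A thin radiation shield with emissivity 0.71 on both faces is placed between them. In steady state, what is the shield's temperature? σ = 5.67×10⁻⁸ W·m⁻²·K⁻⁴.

T_s ≈ 596 K

In steady state the net flux on the hot side equals that on the cold side.
σ(T₁⁴−T_s⁴)/D₁ = σ(T_s⁴−T₂⁴)/D₂, with D₁ = 1/ε₁+1/ε_s−1 = 3.350, D₂ = 1/ε_s+1/ε₂−1 = 1.879.
Solve for T_s⁴: T_s⁴ = (D₂·T₁⁴ + D₁·T₂⁴)/(D₁+D₂) = 1.264×10¹¹ K⁴.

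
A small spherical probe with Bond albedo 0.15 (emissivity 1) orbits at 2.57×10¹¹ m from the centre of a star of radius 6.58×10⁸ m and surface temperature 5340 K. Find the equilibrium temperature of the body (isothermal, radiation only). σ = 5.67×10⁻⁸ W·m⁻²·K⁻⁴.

T ≈ 183 K

The star's surface emits σT_*⁴; at distance d the flux is S = σT_*⁴(R_*/d)².
S = 5.67×10⁻⁸·(5340)⁴·(6.58×10⁸/2.57×10¹¹)² = 302.2 W/m².
For an isothermal sphere T⁴ = (1−a)S/(4σ) = 1.133×10⁹ K⁴.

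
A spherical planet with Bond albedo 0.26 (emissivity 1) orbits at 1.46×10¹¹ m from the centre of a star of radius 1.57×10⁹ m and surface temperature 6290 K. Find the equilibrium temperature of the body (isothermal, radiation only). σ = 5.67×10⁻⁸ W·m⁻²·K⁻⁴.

The star's surface emits σT_*⁴; at distance d the flux is S = σT_*⁴(R_*/d)².
S = 5.67×10⁻⁸·(6290)⁴·(1.57×10⁹/1.46×10¹¹)² = 10260 W/m².
For an isothermal sphere T⁴ = (1−a)S/(4σ) = 3.349×10¹⁰ K⁴.

T ≈ 428 K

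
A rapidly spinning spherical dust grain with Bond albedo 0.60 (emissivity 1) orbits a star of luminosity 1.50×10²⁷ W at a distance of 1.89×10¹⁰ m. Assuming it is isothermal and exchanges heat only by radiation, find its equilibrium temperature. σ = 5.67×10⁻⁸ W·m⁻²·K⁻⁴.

T ≈ 876 K

First find the stellar flux at distance d: S = L/(4πd²) = 1.50×10²⁷/(4π·(1.89×10¹⁰)²) = 3.342×10⁵ W/m².
For an isothermal sphere, absorbed (1−a)S·πr² = emitted σ·4πr²·T⁴, so T⁴ = (1−a)S/(4σ).
T⁴ = 0.400·3.342×10⁵/(4·5.67×10⁻⁸) = 5.894×10¹¹ K⁴.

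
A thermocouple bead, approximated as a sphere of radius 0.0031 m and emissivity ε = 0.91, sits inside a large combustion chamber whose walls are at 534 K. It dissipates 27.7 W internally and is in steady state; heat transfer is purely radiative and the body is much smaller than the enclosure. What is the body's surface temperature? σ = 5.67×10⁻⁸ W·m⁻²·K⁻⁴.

T ≈ 1460 K

For a small grey body in a large enclosure, net radiated power = εσA(T⁴ − T_w⁴).
Steady state: P = εσA(T⁴ − T_w⁴) with A = 4πr² = 1.208×10⁻⁴ m².
T⁴ = P/(εσA) + T_w⁴ = 27.7/(0.91·5.67×10⁻⁸·1.208×10⁻⁴) + (534)⁴
    = 4.446×10¹² + 8.131×10¹⁰ = 4.527×10¹² K⁴.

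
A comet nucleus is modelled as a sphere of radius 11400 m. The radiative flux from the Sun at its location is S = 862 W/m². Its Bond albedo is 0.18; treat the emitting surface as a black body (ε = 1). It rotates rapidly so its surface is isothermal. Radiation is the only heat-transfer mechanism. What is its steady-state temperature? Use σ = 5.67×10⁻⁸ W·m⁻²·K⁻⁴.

T ≈ 236 K

At equilibrium, absorbed power = emitted power.
Absorbing cross-section = πr² = 4.083×10⁸ m²; emitting surface = 4πr² = 1.633×10⁹ m² (ratio 4).
(1−a)S·A_cross = εσ·A_surf·T⁴  ⇒  T⁴ = (1−a)S/(4σ).
T⁴ = 0.820·862/(4·5.67×10⁻⁸) = 3.117×10⁹ K⁴.
T = (3.117×10⁹)^(1/4).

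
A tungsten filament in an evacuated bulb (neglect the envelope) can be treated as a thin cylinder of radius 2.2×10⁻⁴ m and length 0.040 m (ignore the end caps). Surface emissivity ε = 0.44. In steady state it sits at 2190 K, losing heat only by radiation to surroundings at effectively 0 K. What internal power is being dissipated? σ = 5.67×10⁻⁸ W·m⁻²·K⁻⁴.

Steady state: P = εσA T⁴.
A = 2πrL = 5.529×10⁻⁵ m²; T⁴ = (2190)⁴ = 2.300×10¹³ K⁴.
P = 0.44 × 5.67×10⁻⁸ × 5.529×10⁻⁵ × 2.300×10¹³.

P ≈ 31.7 W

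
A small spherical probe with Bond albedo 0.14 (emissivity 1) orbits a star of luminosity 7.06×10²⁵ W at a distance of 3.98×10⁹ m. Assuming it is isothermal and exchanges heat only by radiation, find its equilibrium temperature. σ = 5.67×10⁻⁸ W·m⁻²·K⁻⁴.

T ≈ 1080 K

First find the stellar flux at distance d: S = L/(4πd²) = 7.06×10²⁵/(4π·(3.98×10⁹)²) = 3.547×10⁵ W/m².
For an isothermal sphere, absorbed (1−a)S·πr² = emitted σ·4πr²·T⁴, so T⁴ = (1−a)S/(4σ).
T⁴ = 0.860·3.547×10⁵/(4·5.67×10⁻⁸) = 1.345×10¹² K⁴.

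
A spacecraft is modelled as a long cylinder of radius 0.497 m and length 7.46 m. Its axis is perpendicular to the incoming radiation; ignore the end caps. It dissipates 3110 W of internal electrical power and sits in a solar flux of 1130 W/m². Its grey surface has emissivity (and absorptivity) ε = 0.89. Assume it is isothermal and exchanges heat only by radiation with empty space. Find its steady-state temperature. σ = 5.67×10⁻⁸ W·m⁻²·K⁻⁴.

At steady state, absorbed solar power + internal power = radiated power.
Absorbed: α·S·A_cross = 0.89·1130·7.415 = 7458 W (cross-section 2rL).
Total input = 7458 + 3110 = 10570 W.
Radiated: εσ·A_surf·T⁴ with A_surf = 2πrL = 23.30 m².
T⁴ = 10570/(0.89·5.67×10⁻⁸·23.30) = 8.989×10⁹ K⁴.

T ≈ 308 K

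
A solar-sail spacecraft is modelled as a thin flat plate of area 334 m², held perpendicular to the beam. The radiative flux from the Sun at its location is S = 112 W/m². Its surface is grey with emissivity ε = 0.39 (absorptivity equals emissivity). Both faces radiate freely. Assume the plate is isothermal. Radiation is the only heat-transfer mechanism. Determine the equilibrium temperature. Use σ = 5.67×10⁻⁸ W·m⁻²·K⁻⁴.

T ≈ 177 K

At equilibrium, absorbed power = emitted power.
Absorbing cross-section = A = 334.0 m²; emitting surface = 2A = 668.0 m² (ratio 2).
εS·A_cross = εσ·A_surf·T⁴  ⇒  T⁴ = S/(2σ)   (ε cancels).
T⁴ = 112/(2·5.67×10⁻⁸) = 9.877×10⁸ K⁴.
T = (9.877×10⁸)^(1/4).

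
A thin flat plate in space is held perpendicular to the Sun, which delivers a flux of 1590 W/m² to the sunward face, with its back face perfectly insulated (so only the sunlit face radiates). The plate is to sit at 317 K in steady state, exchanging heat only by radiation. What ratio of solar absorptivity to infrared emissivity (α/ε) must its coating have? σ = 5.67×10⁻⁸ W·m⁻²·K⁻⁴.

α/ε ≈ 0.360

Balance: αS·A = εσ·1A·T⁴ ⇒ α/ε = σT⁴/S.
α/ε = 5.67×10⁻⁸·(317)⁴/1590 = 5.67×10⁻⁸·1.010×10¹⁰/1590.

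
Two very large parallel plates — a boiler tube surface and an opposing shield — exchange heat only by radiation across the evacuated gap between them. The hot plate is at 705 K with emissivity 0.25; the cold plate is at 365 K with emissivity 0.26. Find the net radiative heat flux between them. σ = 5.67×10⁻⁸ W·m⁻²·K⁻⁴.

q ≈ 1900 W/m²

For two infinite grey parallel plates, q = σ(T₁⁴ − T₂⁴)/(1/ε₁ + 1/ε₂ − 1).
T₁⁴ − T₂⁴ = 2.470×10¹¹ − 1.775×10¹⁰ = 2.293×10¹¹ K⁴.
1/ε₁ + 1/ε₂ − 1 = 4.000 + 3.846 − 1 = 6.846.
q = 5.67×10⁻⁸ × 2.293×10¹¹ / 6.846.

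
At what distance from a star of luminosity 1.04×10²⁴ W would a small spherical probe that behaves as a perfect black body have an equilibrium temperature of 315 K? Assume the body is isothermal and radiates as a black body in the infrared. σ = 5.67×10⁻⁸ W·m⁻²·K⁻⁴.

For an isothermal black-emitting sphere, (1−a)S·πr² = σ·4πr²·T⁴ ⇒ S = 4σT⁴/(1−a).
S = 4·5.67×10⁻⁸·(315)⁴/1.00 = 2233 W/m².
Flux falls as S = L/(4πd²), so d = √(L/(4πS)) = √(1.04×10²⁴/(4π·2233)).

d ≈ 6.09×10⁹ m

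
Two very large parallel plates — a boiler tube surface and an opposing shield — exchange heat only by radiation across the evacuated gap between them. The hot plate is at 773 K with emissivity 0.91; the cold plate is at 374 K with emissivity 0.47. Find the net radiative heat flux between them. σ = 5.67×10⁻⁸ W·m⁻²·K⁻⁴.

For two infinite grey parallel plates, q = σ(T₁⁴ − T₂⁴)/(1/ε₁ + 1/ε₂ − 1).
T₁⁴ − T₂⁴ = 3.570×10¹¹ − 1.957×10¹⁰ = 3.375×10¹¹ K⁴.
1/ε₁ + 1/ε₂ − 1 = 1.099 + 2.128 − 1 = 2.227.
q = 5.67×10⁻⁸ × 3.375×10¹¹ / 2.227.

q ≈ 8590 W/m²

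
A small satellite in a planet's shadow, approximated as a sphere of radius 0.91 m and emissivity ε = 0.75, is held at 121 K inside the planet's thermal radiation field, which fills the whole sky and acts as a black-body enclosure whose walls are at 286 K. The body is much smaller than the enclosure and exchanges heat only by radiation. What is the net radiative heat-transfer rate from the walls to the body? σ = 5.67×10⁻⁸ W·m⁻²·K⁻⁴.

P_net ≈ 2870 W

For a small grey body in a large enclosure: P_net = εσA(T_body⁴ − T_wall⁴).
A = 4πr² = 10.41 m²; T_body⁴ − T_wall⁴ = 2.144×10⁸ − 6.691×10⁹ = -6.476×10⁹ K⁴.
|P_net| = 0.75·5.67×10⁻⁸·10.41·6.476×10⁹.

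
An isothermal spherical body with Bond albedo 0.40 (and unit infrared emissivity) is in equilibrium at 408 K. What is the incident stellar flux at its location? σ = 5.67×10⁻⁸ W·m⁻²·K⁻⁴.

S ≈ 10500 W/m²

(1−a)S·πr² = σ·4πr²·T⁴ ⇒ S = 4σT⁴/(1−a).
S = 4·5.67×10⁻⁸·2.771×10¹⁰/0.600.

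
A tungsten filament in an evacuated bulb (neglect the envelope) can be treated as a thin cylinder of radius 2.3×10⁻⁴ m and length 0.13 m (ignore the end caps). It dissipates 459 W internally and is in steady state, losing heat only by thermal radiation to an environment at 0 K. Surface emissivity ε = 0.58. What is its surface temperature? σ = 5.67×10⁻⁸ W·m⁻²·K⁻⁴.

T ≈ 2940 K

Steady state: internal power = radiated power, P = εσA T⁴.
Radiating area A = 2πrL = 1.879×10⁻⁴ m².
T⁴ = P/(εσA) = 459/(0.58·5.67×10⁻⁸·1.879×10⁻⁴) = 7.429×10¹³ K⁴.
T = (7.429×10¹³)^(1/4).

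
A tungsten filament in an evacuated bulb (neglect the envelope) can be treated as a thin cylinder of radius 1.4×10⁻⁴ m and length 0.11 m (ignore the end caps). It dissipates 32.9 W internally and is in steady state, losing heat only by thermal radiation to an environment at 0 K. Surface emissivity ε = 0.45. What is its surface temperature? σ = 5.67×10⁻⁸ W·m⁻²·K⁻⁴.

Steady state: internal power = radiated power, P = εσA T⁴.
Radiating area A = 2πrL = 9.676×10⁻⁵ m².
T⁴ = P/(εσA) = 32.9/(0.45·5.67×10⁻⁸·9.676×10⁻⁵) = 1.333×10¹³ K⁴.
T = (1.333×10¹³)^(1/4).

T ≈ 1910 K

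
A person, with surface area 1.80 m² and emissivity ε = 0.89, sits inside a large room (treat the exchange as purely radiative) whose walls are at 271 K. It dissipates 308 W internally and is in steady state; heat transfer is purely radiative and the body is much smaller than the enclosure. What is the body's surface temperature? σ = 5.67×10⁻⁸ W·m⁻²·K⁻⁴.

T ≈ 306 K

For a small grey body in a large enclosure, net radiated power = εσA(T⁴ − T_w⁴).
Steady state: P = εσA(T⁴ − T_w⁴) with A = 1.80 m².
T⁴ = P/(εσA) + T_w⁴ = 308/(0.89·5.67×10⁻⁸·1.800) + (271)⁴
    = 3.391×10⁹ + 5.394×10⁹ = 8.784×10⁹ K⁴.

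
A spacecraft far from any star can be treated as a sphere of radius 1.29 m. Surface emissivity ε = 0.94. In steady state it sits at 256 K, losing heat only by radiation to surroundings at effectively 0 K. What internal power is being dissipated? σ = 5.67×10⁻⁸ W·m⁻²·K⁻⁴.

Steady state: P = εσA T⁴.
A = 4πr² = 20.91 m²; T⁴ = (256)⁴ = 4.295×10⁹ K⁴.
P = 0.94 × 5.67×10⁻⁸ × 20.91 × 4.295×10⁹.

P ≈ 4790 W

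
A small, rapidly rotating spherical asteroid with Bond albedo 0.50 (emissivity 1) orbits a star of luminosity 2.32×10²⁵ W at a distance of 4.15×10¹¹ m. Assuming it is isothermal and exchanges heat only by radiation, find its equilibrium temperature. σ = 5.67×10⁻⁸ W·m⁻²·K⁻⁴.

T ≈ 69.7 K

First find the stellar flux at distance d: S = L/(4πd²) = 2.32×10²⁵/(4π·(4.15×10¹¹)²) = 10.72 W/m².
For an isothermal sphere, absorbed (1−a)S·πr² = emitted σ·4πr²·T⁴, so T⁴ = (1−a)S/(4σ).
T⁴ = 0.500·10.72/(4·5.67×10⁻⁸) = 2.363×10⁷ K⁴.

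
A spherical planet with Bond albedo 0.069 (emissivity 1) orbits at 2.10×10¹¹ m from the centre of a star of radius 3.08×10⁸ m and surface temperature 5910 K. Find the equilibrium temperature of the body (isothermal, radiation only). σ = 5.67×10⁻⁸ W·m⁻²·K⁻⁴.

The star's surface emits σT_*⁴; at distance d the flux is S = σT_*⁴(R_*/d)².
S = 5.67×10⁻⁸·(5910)⁴·(3.08×10⁸/2.10×10¹¹)² = 148.8 W/m².
For an isothermal sphere T⁴ = (1−a)S/(4σ) = 6.108×10⁸ K⁴.

T ≈ 157 K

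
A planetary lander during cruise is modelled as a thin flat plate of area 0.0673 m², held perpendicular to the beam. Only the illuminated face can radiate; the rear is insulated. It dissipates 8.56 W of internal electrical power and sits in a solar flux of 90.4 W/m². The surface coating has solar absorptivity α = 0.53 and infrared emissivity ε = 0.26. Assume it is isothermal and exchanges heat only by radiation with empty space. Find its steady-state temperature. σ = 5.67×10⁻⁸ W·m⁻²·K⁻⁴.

T ≈ 330 K

At steady state, absorbed solar power + internal power = radiated power.
Absorbed: α·S·A_cross = 0.53·90.4·0.06730 = 3.224 W (cross-section A).
Total input = 3.224 + 8.56 = 11.78 W.
Radiated: εσ·A_surf·T⁴ with A_surf = A = 0.06730 m².
T⁴ = 11.78/(0.26·5.67×10⁻⁸·0.06730) = 1.188×10¹⁰ K⁴.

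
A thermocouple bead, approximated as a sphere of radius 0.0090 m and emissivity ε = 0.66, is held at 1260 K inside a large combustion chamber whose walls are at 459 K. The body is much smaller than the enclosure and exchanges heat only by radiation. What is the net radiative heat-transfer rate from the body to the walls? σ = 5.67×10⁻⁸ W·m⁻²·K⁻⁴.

For a small grey body in a large enclosure: P_net = εσA(T_body⁴ − T_wall⁴).
A = 4πr² = 0.001018 m²; T_body⁴ − T_wall⁴ = 2.520×10¹² − 4.439×10¹⁰ = 2.476×10¹² K⁴.
|P_net| = 0.66·5.67×10⁻⁸·0.001018·2.476×10¹².

P_net ≈ 94.3 W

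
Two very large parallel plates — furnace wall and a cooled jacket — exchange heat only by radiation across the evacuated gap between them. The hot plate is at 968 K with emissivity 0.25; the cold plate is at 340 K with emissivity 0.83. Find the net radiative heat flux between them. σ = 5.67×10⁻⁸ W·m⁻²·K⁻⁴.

For two infinite grey parallel plates, q = σ(T₁⁴ − T₂⁴)/(1/ε₁ + 1/ε₂ − 1).
T₁⁴ − T₂⁴ = 8.780×10¹¹ − 1.336×10¹⁰ = 8.647×10¹¹ K⁴.
1/ε₁ + 1/ε₂ − 1 = 4.000 + 1.205 − 1 = 4.205.
q = 5.67×10⁻⁸ × 8.647×10¹¹ / 4.205.

q ≈ 11700 W/m²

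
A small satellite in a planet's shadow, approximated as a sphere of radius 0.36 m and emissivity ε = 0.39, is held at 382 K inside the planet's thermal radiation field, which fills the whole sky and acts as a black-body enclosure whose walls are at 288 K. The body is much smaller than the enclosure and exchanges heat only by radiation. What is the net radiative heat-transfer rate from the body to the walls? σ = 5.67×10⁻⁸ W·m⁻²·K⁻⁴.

For a small grey body in a large enclosure: P_net = εσA(T_body⁴ − T_wall⁴).
A = 4πr² = 1.629 m²; T_body⁴ − T_wall⁴ = 2.129×10¹⁰ − 6.880×10⁹ = 1.441×10¹⁰ K⁴.
|P_net| = 0.39·5.67×10⁻⁸·1.629·1.441×10¹⁰.

P_net ≈ 519 W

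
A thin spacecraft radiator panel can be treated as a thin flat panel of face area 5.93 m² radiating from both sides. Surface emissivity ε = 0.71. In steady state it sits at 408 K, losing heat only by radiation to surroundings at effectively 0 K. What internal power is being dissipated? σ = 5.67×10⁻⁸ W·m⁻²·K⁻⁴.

P ≈ 13200 W

Steady state: P = εσA T⁴.
A = 2·5.93 = 11.86 m²; T⁴ = (408)⁴ = 2.771×10¹⁰ K⁴.
P = 0.71 × 5.67×10⁻⁸ × 11.86 × 2.771×10¹⁰.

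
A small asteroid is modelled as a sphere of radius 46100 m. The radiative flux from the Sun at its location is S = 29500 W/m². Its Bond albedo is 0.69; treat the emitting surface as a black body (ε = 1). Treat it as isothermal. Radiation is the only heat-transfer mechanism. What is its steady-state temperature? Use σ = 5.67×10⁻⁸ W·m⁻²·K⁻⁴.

At equilibrium, absorbed power = emitted power.
Absorbing cross-section = πr² = 6.677×10⁹ m²; emitting surface = 4πr² = 2.671×10¹⁰ m² (ratio 4).
(1−a)S·A_cross = εσ·A_surf·T⁴  ⇒  T⁴ = (1−a)S/(4σ).
T⁴ = 0.310·29500/(4·5.67×10⁻⁸) = 4.032×10¹⁰ K⁴.
T = (4.032×10¹⁰)^(1/4).

T ≈ 448 K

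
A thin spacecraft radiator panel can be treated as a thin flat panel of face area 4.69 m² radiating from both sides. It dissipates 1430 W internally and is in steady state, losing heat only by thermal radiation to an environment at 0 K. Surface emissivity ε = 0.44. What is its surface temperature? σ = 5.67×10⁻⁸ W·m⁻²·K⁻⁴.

Steady state: internal power = radiated power, P = εσA T⁴.
Radiating area A = 2·4.69 = 9.380 m².
T⁴ = P/(εσA) = 1430/(0.44·5.67×10⁻⁸·9.380) = 6.111×10⁹ K⁴.
T = (6.111×10⁹)^(1/4).

T ≈ 280 K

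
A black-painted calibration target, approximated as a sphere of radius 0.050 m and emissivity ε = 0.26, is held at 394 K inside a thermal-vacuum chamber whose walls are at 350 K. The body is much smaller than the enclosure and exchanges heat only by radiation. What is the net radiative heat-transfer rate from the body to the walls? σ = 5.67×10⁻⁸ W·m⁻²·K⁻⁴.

For a small grey body in a large enclosure: P_net = εσA(T_body⁴ − T_wall⁴).
A = 4πr² = 0.03142 m²; T_body⁴ − T_wall⁴ = 2.410×10¹⁰ − 1.501×10¹⁰ = 9.092×10⁹ K⁴.
|P_net| = 0.26·5.67×10⁻⁸·0.03142·9.092×10⁹.

P_net ≈ 4.21 W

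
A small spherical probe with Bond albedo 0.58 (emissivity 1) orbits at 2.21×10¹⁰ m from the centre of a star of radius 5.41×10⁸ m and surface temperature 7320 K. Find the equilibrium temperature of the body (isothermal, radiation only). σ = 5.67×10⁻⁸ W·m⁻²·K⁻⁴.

The star's surface emits σT_*⁴; at distance d the flux is S = σT_*⁴(R_*/d)².
S = 5.67×10⁻⁸·(7320)⁴·(5.41×10⁸/2.21×10¹⁰)² = 97550 W/m².
For an isothermal sphere T⁴ = (1−a)S/(4σ) = 1.807×10¹¹ K⁴.

T ≈ 652 K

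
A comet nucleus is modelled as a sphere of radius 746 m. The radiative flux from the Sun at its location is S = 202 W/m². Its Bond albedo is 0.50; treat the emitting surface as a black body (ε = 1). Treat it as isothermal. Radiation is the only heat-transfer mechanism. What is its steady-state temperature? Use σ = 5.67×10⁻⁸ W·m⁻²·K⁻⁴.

T ≈ 145 K

At equilibrium, absorbed power = emitted power.
Absorbing cross-section = πr² = 1.748×10⁶ m²; emitting surface = 4πr² = 6.993×10⁶ m² (ratio 4).
(1−a)S·A_cross = εσ·A_surf·T⁴  ⇒  T⁴ = (1−a)S/(4σ).
T⁴ = 0.500·202/(4·5.67×10⁻⁸) = 4.453×10⁸ K⁴.
T = (4.453×10⁸)^(1/4).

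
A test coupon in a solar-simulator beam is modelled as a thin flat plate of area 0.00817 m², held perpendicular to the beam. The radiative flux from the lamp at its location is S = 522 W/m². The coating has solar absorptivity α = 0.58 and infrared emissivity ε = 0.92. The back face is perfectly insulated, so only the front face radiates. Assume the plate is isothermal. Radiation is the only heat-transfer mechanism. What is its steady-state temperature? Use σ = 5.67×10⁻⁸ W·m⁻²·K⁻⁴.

At equilibrium, absorbed power = emitted power.
Absorbing cross-section = A = 0.008170 m²; emitting surface = A = 0.008170 m² (ratio 1).
αS·A_cross = εσ·A_surf·T⁴  ⇒  T⁴ = αS/(ε·1σ).
T⁴ = 0.580·522/(0.92·1·5.67×10⁻⁸) = 5.804×10⁹ K⁴.
T = (5.804×10⁹)^(1/4).

T ≈ 276 K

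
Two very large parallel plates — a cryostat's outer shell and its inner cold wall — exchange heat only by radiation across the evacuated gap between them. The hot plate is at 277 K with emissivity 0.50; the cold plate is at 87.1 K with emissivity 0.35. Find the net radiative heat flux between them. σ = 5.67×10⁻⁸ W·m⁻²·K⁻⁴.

q ≈ 85.7 W/m²

For two infinite grey parallel plates, q = σ(T₁⁴ − T₂⁴)/(1/ε₁ + 1/ε₂ − 1).
T₁⁴ − T₂⁴ = 5.887×10⁹ − 5.755×10⁷ = 5.830×10⁹ K⁴.
1/ε₁ + 1/ε₂ − 1 = 2.000 + 2.857 − 1 = 3.857.
q = 5.67×10⁻⁸ × 5.830×10⁹ / 3.857.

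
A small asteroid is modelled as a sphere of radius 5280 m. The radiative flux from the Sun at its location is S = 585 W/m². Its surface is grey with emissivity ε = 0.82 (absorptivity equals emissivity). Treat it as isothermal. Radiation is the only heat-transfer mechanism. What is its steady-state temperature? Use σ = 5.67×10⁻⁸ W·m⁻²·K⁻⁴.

At equilibrium, absorbed power = emitted power.
Absorbing cross-section = πr² = 8.758×10⁷ m²; emitting surface = 4πr² = 3.503×10⁸ m² (ratio 4).
εS·A_cross = εσ·A_surf·T⁴  ⇒  T⁴ = S/(4σ)   (ε cancels).
T⁴ = 585/(4·5.67×10⁻⁸) = 2.579×10⁹ K⁴.
T = (2.579×10⁹)^(1/4).

T ≈ 225 K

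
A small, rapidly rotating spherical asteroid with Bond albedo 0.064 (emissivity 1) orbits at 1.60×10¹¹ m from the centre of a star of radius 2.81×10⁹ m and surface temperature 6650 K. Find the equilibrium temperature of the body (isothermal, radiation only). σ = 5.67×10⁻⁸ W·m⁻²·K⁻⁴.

The star's surface emits σT_*⁴; at distance d the flux is S = σT_*⁴(R_*/d)².
S = 5.67×10⁻⁸·(6650)⁴·(2.81×10⁹/1.60×10¹¹)² = 34200 W/m².
For an isothermal sphere T⁴ = (1−a)S/(4σ) = 1.411×10¹¹ K⁴.

T ≈ 613 K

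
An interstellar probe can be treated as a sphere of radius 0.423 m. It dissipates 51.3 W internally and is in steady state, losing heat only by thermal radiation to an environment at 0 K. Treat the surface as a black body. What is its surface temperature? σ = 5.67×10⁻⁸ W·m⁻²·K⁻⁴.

Steady state: internal power = radiated power, P = εσA T⁴.
Radiating area A = 4πr² = 2.248 m².
T⁴ = P/(εσA) = 51.3/(1.0·5.67×10⁻⁸·2.248) = 4.024×10⁸ K⁴.
T = (4.024×10⁸)^(1/4).

T ≈ 142 K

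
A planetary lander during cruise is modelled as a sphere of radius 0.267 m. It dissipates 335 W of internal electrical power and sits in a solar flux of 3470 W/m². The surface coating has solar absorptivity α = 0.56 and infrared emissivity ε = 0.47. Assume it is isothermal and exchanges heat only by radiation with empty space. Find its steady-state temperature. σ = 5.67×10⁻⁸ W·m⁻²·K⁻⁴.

T ≈ 424 K

At steady state, absorbed solar power + internal power = radiated power.
Absorbed: α·S·A_cross = 0.56·3470·0.2240 = 435.2 W (cross-section πr²).
Total input = 435.2 + 335 = 770.2 W.
Radiated: εσ·A_surf·T⁴ with A_surf = 4πr² = 0.8958 m².
T⁴ = 770.2/(0.47·5.67×10⁻⁸·0.8958) = 3.226×10¹⁰ K⁴.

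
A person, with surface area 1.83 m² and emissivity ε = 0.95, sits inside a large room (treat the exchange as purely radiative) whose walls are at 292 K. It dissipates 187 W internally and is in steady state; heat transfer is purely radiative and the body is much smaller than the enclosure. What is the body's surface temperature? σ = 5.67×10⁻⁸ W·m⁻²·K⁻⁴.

For a small grey body in a large enclosure, net radiated power = εσA(T⁴ − T_w⁴).
Steady state: P = εσA(T⁴ − T_w⁴) with A = 1.83 m².
T⁴ = P/(εσA) + T_w⁴ = 187/(0.95·5.67×10⁻⁸·1.830) + (292)⁴
    = 1.897×10⁹ + 7.270×10⁹ = 9.167×10⁹ K⁴.

T ≈ 309 K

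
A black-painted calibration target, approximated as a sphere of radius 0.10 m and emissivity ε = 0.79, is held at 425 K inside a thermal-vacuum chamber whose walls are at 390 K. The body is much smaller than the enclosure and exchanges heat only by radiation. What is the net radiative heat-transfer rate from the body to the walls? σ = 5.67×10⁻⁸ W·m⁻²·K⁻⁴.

For a small grey body in a large enclosure: P_net = εσA(T_body⁴ − T_wall⁴).
A = 4πr² = 0.1257 m²; T_body⁴ − T_wall⁴ = 3.263×10¹⁰ − 2.313×10¹⁰ = 9.491×10⁹ K⁴.
|P_net| = 0.79·5.67×10⁻⁸·0.1257·9.491×10⁹.

P_net ≈ 53.4 W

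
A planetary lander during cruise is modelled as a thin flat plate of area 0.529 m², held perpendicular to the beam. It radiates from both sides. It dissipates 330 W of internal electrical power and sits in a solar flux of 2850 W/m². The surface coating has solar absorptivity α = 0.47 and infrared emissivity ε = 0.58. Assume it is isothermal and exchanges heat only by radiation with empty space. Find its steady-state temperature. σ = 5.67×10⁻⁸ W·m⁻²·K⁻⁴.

At steady state, absorbed solar power + internal power = radiated power.
Absorbed: α·S·A_cross = 0.47·2850·0.5290 = 708.6 W (cross-section A).
Total input = 708.6 + 330 = 1039 W.
Radiated: εσ·A_surf·T⁴ with A_surf = 2A = 1.058 m².
T⁴ = 1039/(0.58·5.67×10⁻⁸·1.058) = 2.985×10¹⁰ K⁴.

T ≈ 416 K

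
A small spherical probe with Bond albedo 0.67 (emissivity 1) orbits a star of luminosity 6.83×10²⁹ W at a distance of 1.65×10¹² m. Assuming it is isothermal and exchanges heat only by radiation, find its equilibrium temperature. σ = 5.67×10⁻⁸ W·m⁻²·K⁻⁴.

T ≈ 413 K

First find the stellar flux at distance d: S = L/(4πd²) = 6.83×10²⁹/(4π·(1.65×10¹²)²) = 19960 W/m².
For an isothermal sphere, absorbed (1−a)S·πr² = emitted σ·4πr²·T⁴, so T⁴ = (1−a)S/(4σ).
T⁴ = 0.330·19960/(4·5.67×10⁻⁸) = 2.905×10¹⁰ K⁴.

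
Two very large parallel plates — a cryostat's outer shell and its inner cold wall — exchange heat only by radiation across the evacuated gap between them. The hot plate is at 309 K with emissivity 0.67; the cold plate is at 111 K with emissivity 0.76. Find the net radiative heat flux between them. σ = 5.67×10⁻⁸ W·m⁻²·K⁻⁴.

q ≈ 281 W/m²

For two infinite grey parallel plates, q = σ(T₁⁴ − T₂⁴)/(1/ε₁ + 1/ε₂ − 1).
T₁⁴ − T₂⁴ = 9.117×10⁹ − 1.518×10⁸ = 8.965×10⁹ K⁴.
1/ε₁ + 1/ε₂ − 1 = 1.493 + 1.316 − 1 = 1.808.
q = 5.67×10⁻⁸ × 8.965×10⁹ / 1.808.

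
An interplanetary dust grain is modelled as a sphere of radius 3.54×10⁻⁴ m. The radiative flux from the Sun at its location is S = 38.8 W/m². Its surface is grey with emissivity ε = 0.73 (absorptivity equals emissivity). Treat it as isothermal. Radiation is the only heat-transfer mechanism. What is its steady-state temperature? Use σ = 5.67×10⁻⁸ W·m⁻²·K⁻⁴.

T ≈ 114 K

At equilibrium, absorbed power = emitted power.
Absorbing cross-section = πr² = 3.937×10⁻⁷ m²; emitting surface = 4πr² = 1.575×10⁻⁶ m² (ratio 4).
εS·A_cross = εσ·A_surf·T⁴  ⇒  T⁴ = S/(4σ)   (ε cancels).
T⁴ = 38.8/(4·5.67×10⁻⁸) = 1.711×10⁸ K⁴.
T = (1.711×10⁸)^(1/4).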